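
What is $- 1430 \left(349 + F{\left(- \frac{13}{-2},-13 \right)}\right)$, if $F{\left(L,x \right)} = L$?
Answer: $-508365$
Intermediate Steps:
$- 1430 \left(349 + F{\left(- \frac{13}{-2},-13 \right)}\right) = - 1430 \left(349 - \frac{13}{-2}\right) = - 1430 \left(349 - - \frac{13}{2}\right) = - 1430 \left(349 + \frac{13}{2}\right) = \left(-1430\right) \frac{711}{2} = -508365$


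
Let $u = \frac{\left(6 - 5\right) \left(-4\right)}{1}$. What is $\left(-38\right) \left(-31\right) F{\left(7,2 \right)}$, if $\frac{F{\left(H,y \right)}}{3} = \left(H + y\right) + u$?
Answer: $17670$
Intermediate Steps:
$u = -4$ ($u = 1 \left(-4\right) 1 = \left(-4\right) 1 = -4$)
$F{\left(H,y \right)} = -12 + 3 H + 3 y$ ($F{\left(H,y \right)} = 3 \left(\left(H + y\right) - 4\right) = 3 \left(-4 + H + y\right) = -12 + 3 H + 3 y$)
$\left(-38\right) \left(-31\right) F{\left(7,2 \right)} = \left(-38\right) \left(-31\right) \left(-12 + 3 \cdot 7 + 3 \cdot 2\right) = 1178 \left(-12 + 21 + 6\right) = 1178 \cdot 15 = 17670$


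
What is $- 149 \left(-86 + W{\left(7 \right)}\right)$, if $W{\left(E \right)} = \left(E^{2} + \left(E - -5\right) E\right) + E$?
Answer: $-8046$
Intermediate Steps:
$W{\left(E \right)} = E + E^{2} + E \left(5 + E\right)$ ($W{\left(E \right)} = \left(E^{2} + \left(E + 5\right) E\right) + E = \left(E^{2} + \left(5 + E\right) E\right) + E = \left(E^{2} + E \left(5 + E\right)\right) + E = E + E^{2} + E \left(5 + E\right)$)
$- 149 \left(-86 + W{\left(7 \right)}\right) = - 149 \left(-86 + 2 \cdot 7 \left(3 + 7\right)\right) = - 149 \left(-86 + 2 \cdot 7 \cdot 10\right) = - 149 \left(-86 + 140\right) = \left(-149\right) 54 = -8046$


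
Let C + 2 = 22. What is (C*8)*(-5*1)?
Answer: -800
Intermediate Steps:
C = 20 (C = -2 + 22 = 20)
(C*8)*(-5*1) = (20*8)*(-5*1) = 160*(-5) = -800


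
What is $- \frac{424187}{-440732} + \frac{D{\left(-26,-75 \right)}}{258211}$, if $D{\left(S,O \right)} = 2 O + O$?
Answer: $\frac{109430584757}{113801850452} \approx 0.96159$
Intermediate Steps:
$D{\left(S,O \right)} = 3 O$
$- \frac{424187}{-440732} + \frac{D{\left(-26,-75 \right)}}{258211} = - \frac{424187}{-440732} + \frac{3 \left(-75\right)}{258211} = \left(-424187\right) \left(- \frac{1}{440732}\right) - \frac{225}{258211} = \frac{424187}{440732} - \frac{225}{258211} = \frac{109430584757}{113801850452}$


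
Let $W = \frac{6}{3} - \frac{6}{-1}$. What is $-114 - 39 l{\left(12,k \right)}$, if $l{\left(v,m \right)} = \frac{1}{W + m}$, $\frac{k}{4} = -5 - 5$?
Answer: $- \frac{3609}{32} \approx -112.78$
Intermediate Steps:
$k = -40$ ($k = 4 \left(-5 - 5\right) = 4 \left(-10\right) = -40$)
$W = 8$ ($W = 6 \cdot \frac{1}{3} - -6 = 2 + 6 = 8$)
$l{\left(v,m \right)} = \frac{1}{8 + m}$
$-114 - 39 l{\left(12,k \right)} = -114 - \frac{39}{8 - 40} = -114 - \frac{39}{-32} = -114 - - \frac{39}{32} = -114 + \frac{39}{32} = - \frac{3609}{32}$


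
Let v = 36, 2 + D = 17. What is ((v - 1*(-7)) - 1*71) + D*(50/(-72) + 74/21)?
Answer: 1213/84 ≈ 14.440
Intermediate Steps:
D = 15 (D = -2 + 17 = 15)
((v - 1*(-7)) - 1*71) + D*(50/(-72) + 74/21) = ((36 - 1*(-7)) - 1*71) + 15*(50/(-72) + 74/21) = ((36 + 7) - 71) + 15*(50*(-1/72) + 74*(1/21)) = (43 - 71) + 15*(-25/36 + 74/21) = -28 + 15*(713/252) = -28 + 3565/84 = 1213/84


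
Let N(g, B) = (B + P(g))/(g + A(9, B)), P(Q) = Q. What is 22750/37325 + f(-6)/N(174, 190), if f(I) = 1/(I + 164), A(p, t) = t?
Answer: 145273/235894 ≈ 0.61584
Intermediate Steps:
N(g, B) = 1 (N(g, B) = (B + g)/(g + B) = (B + g)/(B + g) = 1)
f(I) = 1/(164 + I)
22750/37325 + f(-6)/N(174, 190) = 22750/37325 + 1/((164 - 6)*1) = 22750*(1/37325) + 1/158 = 910/1493 + (1/158)*1 = 910/1493 + 1/158 = 145273/235894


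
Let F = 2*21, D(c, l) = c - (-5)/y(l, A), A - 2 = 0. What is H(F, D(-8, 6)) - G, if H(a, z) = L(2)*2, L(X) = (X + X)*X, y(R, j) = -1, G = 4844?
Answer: -4828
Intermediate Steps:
A = 2 (A = 2 + 0 = 2)
L(X) = 2*X² (L(X) = (2*X)*X = 2*X²)
D(c, l) = -5 + c (D(c, l) = c - (-5)/(-1) = c - (-5)*(-1) = c - 1*5 = c - 5 = -5 + c)
F = 42
H(a, z) = 16 (H(a, z) = (2*2²)*2 = (2*4)*2 = 8*2 = 16)
H(F, D(-8, 6)) - G = 16 - 1*4844 = 16 - 4844 = -4828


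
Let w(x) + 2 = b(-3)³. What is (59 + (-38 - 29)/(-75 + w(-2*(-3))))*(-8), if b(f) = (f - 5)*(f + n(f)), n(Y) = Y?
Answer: -52162544/110515 ≈ -472.00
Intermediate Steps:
b(f) = 2*f*(-5 + f) (b(f) = (f - 5)*(f + f) = (-5 + f)*(2*f) = 2*f*(-5 + f))
w(x) = 110590 (w(x) = -2 + (2*(-3)*(-5 - 3))³ = -2 + (2*(-3)*(-8))³ = -2 + 48³ = -2 + 110592 = 110590)
(59 + (-38 - 29)/(-75 + w(-2*(-3))))*(-8) = (59 + (-38 - 29)/(-75 + 110590))*(-8) = (59 - 67/110515)*(-8) = (6520318/110515)*(-8) = -52162544/110515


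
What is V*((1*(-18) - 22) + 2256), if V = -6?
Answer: -13296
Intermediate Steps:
V*((1*(-18) - 22) + 2256) = -6*((1*(-18) - 22) + 2256) = -6*((-18 - 22) + 2256) = -6*(-40 + 2256) = -6*2216 = -13296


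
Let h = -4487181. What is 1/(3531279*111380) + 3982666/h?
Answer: -174048635301399571/196096717475833180 ≈ -0.88757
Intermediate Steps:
1/(3531279*111380) + 3982666/h = 1/(3531279*111380) + 3982666/(-4487181) = (1/3531279)*(1/111380) + 3982666*(-1/4487181) = 1/393313855020 - 3982666/4487181 = -174048635301399571/196096717475833180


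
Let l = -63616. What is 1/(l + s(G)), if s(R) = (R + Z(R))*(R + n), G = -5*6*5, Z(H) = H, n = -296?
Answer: 1/70184 ≈ 1.4248e-5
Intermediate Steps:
G = -150 (G = -30*5 = -150)
s(R) = 2*R*(-296 + R) (s(R) = (R + R)*(R - 296) = (2*R)*(-296 + R) = 2*R*(-296 + R))
1/(l + s(G)) = 1/(-63616 + 2*(-150)*(-296 - 150)) = 1/(-63616 + 2*(-150)*(-446)) = 1/(-63616 + 133800) = 1/70184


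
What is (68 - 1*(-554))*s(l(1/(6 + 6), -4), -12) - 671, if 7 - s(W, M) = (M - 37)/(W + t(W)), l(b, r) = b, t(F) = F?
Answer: 186551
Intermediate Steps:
s(W, M) = 7 - (-37 + M)/(2*W) (s(W, M) = 7 - (M - 37)/(W + W) = 7 - (-37 + M)/(2*W))
(68 - 1*(-554))*s(l(1/(6 + 6), -4), -12) - 671 = (68 - 1*(-554))*((37 - 1*(-12) + 14/(6 + 6))/(2*(1/(6 + 6)))) - 671 = (68 + 554)*((37 + 12 + 14/12)/(2*(1/12))) - 671 = 622*((37 + 12 + 14*(1/12))/(2*(1/12))) - 671 = 622*((½)*12*(37 + 12 + 7/6)) - 671 = 622*((½)*12*(301/6)) - 671 = 622*301 - 671 = 187222 - 671 = 186551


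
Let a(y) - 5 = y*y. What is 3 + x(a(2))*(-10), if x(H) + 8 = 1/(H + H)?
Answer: 742/9 ≈ 82.444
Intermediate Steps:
a(y) = 5 + y² (a(y) = 5 + y*y = 5 + y²)
x(H) = -8 + 1/(2*H) (x(H) = -8 + 1/(H + H) = -8 + 1/(2*H))
3 + x(a(2))*(-10) = 3 + (-8 + 1/(2*(5 + 2²)))*(-10) = 3 + (-8 + 1/(2*(5 + 4)))*(-10) = 3 + (-8 + (½)/9)*(-10) = 3 + (-8 + (½)*(⅑))*(-10) = 3 + (-8 + 1/18)*(-10) = 3 - 143/18*(-10) = 3 + 715/9 = 742/9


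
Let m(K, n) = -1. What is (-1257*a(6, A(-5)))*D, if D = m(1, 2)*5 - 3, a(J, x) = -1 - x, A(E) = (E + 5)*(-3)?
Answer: -10056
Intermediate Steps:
A(E) = -15 - 3*E (A(E) = (5 + E)*(-3) = -15 - 3*E)
D = -8 (D = -1*5 - 3 = -5 - 3 = -8)
(-1257*a(6, A(-5)))*D = -1257*(-1 - (-15 - 3*(-5)))*(-8) = -1257*(-1 - (-15 + 15))*(-8) = -1257*(-1 - 1*0)*(-8) = -1257*(-1 + 0)*(-8) = -1257*(-1)*(-8) = 1257*(-8) = -10056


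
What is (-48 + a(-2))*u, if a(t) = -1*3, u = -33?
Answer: 1683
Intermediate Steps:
a(t) = -3
(-48 + a(-2))*u = (-48 - 3)*(-33) = -51*(-33) = 1683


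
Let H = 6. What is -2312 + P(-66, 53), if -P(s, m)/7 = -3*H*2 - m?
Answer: -1689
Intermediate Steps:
P(s, m) = 252 + 7*m (P(s, m) = -7*(-3*6*2 - m) = -7*(-18*2 - m) = -7*(-36 - m) = 252 + 7*m)
-2312 + P(-66, 53) = -2312 + (252 + 7*53) = -2312 + (252 + 371) = -2312 + 623 = -1689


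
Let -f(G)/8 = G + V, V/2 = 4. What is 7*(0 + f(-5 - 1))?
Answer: -112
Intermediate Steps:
V = 8 (V = 2*4 = 8)
f(G) = -64 - 8*G (f(G) = -8*(G + 8) = -8*(8 + G) = -64 - 8*G)
7*(0 + f(-5 - 1)) = 7*(0 + (-64 - 8*(-5 - 1))) = 7*(0 + (-64 - 8*(-6))) = 7*(0 + (-64 + 48)) = 7*(0 - 16) = 7*(-16) = -112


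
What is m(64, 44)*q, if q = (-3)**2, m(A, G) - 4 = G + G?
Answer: 828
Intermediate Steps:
m(A, G) = 4 + 2*G (m(A, G) = 4 + (G + G) = 4 + 2*G)
q = 9
m(64, 44)*q = (4 + 2*44)*9 = (4 + 88)*9 = 92*9 = 828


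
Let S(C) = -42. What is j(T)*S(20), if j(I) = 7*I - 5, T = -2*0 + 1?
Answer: -84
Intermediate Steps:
T = 1 (T = 0 + 1 = 1)
j(I) = -5 + 7*I
j(T)*S(20) = (-5 + 7*1)*(-42) = (-5 + 7)*(-42) = 2*(-42) = -84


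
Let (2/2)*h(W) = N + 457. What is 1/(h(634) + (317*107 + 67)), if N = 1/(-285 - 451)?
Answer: 736/25350047 ≈ 2.9033e-5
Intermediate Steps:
N = -1/736 (N = 1/(-736) = -1/736 ≈ -0.0013587)
h(W) = 336351/736 (h(W) = -1/736 + 457 = 336351/736)
1/(h(634) + (317*107 + 67)) = 1/(336351/736 + (317*107 + 67)) = 1/(336351/736 + (33919 + 67)) = 1/(336351/736 + 33986) = 1/(25350047/736) = 736/25350047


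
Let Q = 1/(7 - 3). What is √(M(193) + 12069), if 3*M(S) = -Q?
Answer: √434481/6 ≈ 109.86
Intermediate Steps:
Q = ¼ (Q = 1/4 = ¼ ≈ 0.25000)
M(S) = -1/12 (M(S) = (-1*¼)/3 = (⅓)*(-¼) = -1/12)
√(M(193) + 12069) = √(-1/12 + 12069) = √(144827/12) = √434481/6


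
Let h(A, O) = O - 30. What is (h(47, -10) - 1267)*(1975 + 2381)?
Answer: -5693292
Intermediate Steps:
h(A, O) = -30 + O
(h(47, -10) - 1267)*(1975 + 2381) = ((-30 - 10) - 1267)*(1975 + 2381) = (-40 - 1267)*4356 = -1307*4356 = -5693292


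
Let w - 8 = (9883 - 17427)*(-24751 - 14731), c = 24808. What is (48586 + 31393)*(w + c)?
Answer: 23823906502496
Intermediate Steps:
w = 297852216 (w = 8 + (9883 - 17427)*(-24751 - 14731) = 8 - 7544*(-39482) = 8 + 297852208 = 297852216)
(48586 + 31393)*(w + c) = (48586 + 31393)*(297852216 + 24808) = 79979*297877024 = 23823906502496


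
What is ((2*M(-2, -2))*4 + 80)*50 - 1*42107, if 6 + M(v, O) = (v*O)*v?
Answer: -43707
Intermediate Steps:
M(v, O) = -6 + O*v² (M(v, O) = -6 + (v*O)*v = -6 + (O*v)*v = -6 + O*v²)
((2*M(-2, -2))*4 + 80)*50 - 1*42107 = ((2*(-6 - 2*(-2)²))*4 + 80)*50 - 1*42107 = ((2*(-6 - 2*4))*4 + 80)*50 - 42107 = ((2*(-6 - 8))*4 + 80)*50 - 42107 = ((2*(-14))*4 + 80)*50 - 42107 = (-28*4 + 80)*50 - 42107 = (-112 + 80)*50 - 42107 = -32*50 - 42107 = -1600 - 42107 = -43707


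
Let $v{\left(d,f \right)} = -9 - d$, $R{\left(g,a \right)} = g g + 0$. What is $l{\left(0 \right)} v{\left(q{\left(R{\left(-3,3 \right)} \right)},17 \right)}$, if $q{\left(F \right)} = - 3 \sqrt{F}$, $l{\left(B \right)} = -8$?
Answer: $0$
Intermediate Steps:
$R{\left(g,a \right)} = g^{2}$ ($R{\left(g,a \right)} = g^{2} + 0 = g^{2}$)
$l{\left(0 \right)} v{\left(q{\left(R{\left(-3,3 \right)} \right)},17 \right)} = - 8 \left(-9 - - 3 \sqrt{\left(-3\right)^{2}}\right) = - 8 \left(-9 - - 3 \sqrt{9}\right) = - 8 \left(-9 - \left(-3\right) 3\right) = - 8 \left(-9 - -9\right) = - 8 \left(-9 + 9\right) = \left(-8\right) 0 = 0$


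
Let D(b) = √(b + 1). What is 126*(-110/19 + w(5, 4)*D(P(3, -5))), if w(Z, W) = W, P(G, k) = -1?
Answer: -13860/19 ≈ -729.47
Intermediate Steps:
D(b) = √(1 + b)
126*(-110/19 + w(5, 4)*D(P(3, -5))) = 126*(-110/19 + 4*√(1 - 1)) = 126*(-110*1/19 + 4*√0) = 126*(-110/19 + 4*0) = 126*(-110/19 + 0) = 126*(-110/19) = -13860/19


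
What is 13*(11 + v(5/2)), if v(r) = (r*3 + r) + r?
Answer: 611/2 ≈ 305.50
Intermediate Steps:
v(r) = 5*r (v(r) = (3*r + r) + r = 4*r + r = 5*r)
13*(11 + v(5/2)) = 13*(11 + 5*(5/2)) = 13*(11 + 25/2) = 13*(47/2) = 611/2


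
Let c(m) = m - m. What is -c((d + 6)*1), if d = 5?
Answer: 0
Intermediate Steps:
c(m) = 0
-c((d + 6)*1) = -1*0 = 0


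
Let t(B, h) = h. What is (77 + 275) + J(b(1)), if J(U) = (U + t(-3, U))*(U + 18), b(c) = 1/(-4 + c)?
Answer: 3062/9 ≈ 340.22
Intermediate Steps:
J(U) = 2*U*(18 + U) (J(U) = (U + U)*(U + 18) = (2*U)*(18 + U) = 2*U*(18 + U))
(77 + 275) + J(b(1)) = (77 + 275) + 2*(18 + 1/(-4 + 1))/(-4 + 1) = 352 + 2*(18 + 1/(-3))/(-3) = 352 + 2*(-1/3)*(18 - 1/3) = 352 + 2*(-1/3)*(53/3) = 352 - 106/9 = 3062/9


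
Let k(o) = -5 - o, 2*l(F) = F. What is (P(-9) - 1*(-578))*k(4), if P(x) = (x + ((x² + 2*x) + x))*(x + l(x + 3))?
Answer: -342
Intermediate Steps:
l(F) = F/2
P(x) = (3/2 + 3*x/2)*(x² + 4*x) (P(x) = (x + ((x² + 2*x) + x))*(x + (x + 3)/2) = (x + (x² + 3*x))*(x + (3 + x)/2) = (x² + 4*x)*(x + (3/2 + x/2)) = (x² + 4*x)*(3/2 + 3*x/2) = (3/2 + 3*x/2)*(x² + 4*x))
(P(-9) - 1*(-578))*k(4) = ((3/2)*(-9)*(4 + (-9)² + 5*(-9)) - 1*(-578))*(-5 - 1*4) = ((3/2)*(-9)*(4 + 81 - 45) + 578)*(-5 - 4) = ((3/2)*(-9)*40 + 578)*(-9) = (-540 + 578)*(-9) = 38*(-9) = -342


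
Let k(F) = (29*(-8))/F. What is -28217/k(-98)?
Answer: -47677/4 ≈ -11919.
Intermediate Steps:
k(F) = -232/F
-28217/k(-98) = -28217/((-232/(-98))) = -28217/((-232*(-1/98))) = -28217/116/49 = -28217*49/116 = -47677/4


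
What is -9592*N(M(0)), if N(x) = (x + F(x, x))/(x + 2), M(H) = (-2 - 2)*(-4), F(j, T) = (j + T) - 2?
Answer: -220616/9 ≈ -24513.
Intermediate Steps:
F(j, T) = -2 + T + j (F(j, T) = (T + j) - 2 = -2 + T + j)
M(H) = 16 (M(H) = -4*(-4) = 16)
N(x) = (-2 + 3*x)/(2 + x) (N(x) = (x + (-2 + x + x))/(x + 2) = (x + (-2 + 2*x))/(2 + x) = (-2 + 3*x)/(2 + x))
-9592*N(M(0)) = -9592*(-2 + 3*16)/(2 + 16) = -9592*(-2 + 48)/18 = -4796*46/9 = -9592*23/9 = -220616/9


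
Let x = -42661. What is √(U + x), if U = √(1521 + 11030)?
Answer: √(-42661 + √12551) ≈ 206.27*I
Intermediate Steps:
U = √12551 ≈ 112.03
√(U + x) = √(√12551 - 42661) = √(-42661 + √12551)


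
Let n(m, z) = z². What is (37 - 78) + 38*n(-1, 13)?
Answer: 6381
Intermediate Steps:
(37 - 78) + 38*n(-1, 13) = (37 - 78) + 38*13² = -41 + 38*169 = -41 + 6422 = 6381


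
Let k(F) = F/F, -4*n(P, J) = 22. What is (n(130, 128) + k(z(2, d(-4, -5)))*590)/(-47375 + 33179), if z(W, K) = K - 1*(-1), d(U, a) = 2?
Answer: -167/4056 ≈ -0.041174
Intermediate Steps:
z(W, K) = 1 + K (z(W, K) = K + 1 = 1 + K)
n(P, J) = -11/2 (n(P, J) = -¼*22 = -11/2)
k(F) = 1
(n(130, 128) + k(z(2, d(-4, -5)))*590)/(-47375 + 33179) = (-11/2 + 1*590)/(-47375 + 33179) = (-11/2 + 590)/(-14196) = (1169/2)*(-1/14196) = -167/4056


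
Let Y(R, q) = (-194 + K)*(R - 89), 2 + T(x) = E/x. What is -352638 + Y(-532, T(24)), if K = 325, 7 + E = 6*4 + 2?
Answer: -433989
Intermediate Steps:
E = 19 (E = -7 + (6*4 + 2) = -7 + (24 + 2) = -7 + 26 = 19)
T(x) = -2 + 19/x
Y(R, q) = -11659 + 131*R (Y(R, q) = (-194 + 325)*(R - 89) = 131*(-89 + R) = -11659 + 131*R)
-352638 + Y(-532, T(24)) = -352638 + (-11659 + 131*(-532)) = -352638 + (-11659 - 69692) = -352638 - 81351 = -433989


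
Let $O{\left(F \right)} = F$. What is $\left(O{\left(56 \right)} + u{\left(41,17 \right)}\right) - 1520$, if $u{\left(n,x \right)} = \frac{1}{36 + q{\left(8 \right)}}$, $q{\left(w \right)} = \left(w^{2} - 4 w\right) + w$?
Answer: $- \frac{111263}{76} \approx -1464.0$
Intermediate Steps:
$q{\left(w \right)} = w^{2} - 3 w$
$u{\left(n,x \right)} = \frac{1}{76}$ ($u{\left(n,x \right)} = \frac{1}{36 + 8 \left(-3 + 8\right)} = \frac{1}{36 + 8 \cdot 5} = \frac{1}{36 + 40} = \frac{1}{76}$)
$\left(O{\left(56 \right)} + u{\left(41,17 \right)}\right) - 1520 = \left(56 + \frac{1}{76}\right) - 1520 = \frac{4257}{76} - 1520 = - \frac{111263}{76}$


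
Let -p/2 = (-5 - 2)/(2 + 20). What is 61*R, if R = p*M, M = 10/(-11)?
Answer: -4270/121 ≈ -35.289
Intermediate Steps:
p = 7/11 (p = -2*(-5 - 2)/(2 + 20) = -(-14)/22 = -2*(-7/22) = 7/11 ≈ 0.63636)
M = -10/11 (M = 10*(-1/11) = -10/11 ≈ -0.90909)
R = -70/121 (R = (7/11)*(-10/11) = -70/121 ≈ -0.57851)
61*R = 61*(-70/121) = -4270/121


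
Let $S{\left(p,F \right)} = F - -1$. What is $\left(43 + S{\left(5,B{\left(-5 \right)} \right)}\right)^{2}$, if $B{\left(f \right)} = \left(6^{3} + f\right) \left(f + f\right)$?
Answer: $4268356$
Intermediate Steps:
$B{\left(f \right)} = 2 f \left(216 + f\right)$ ($B{\left(f \right)} = \left(216 + f\right) 2 f = 2 f \left(216 + f\right)$)
$S{\left(p,F \right)} = 1 + F$ ($S{\left(p,F \right)} = F + 1 = 1 + F$)
$\left(43 + S{\left(5,B{\left(-5 \right)} \right)}\right)^{2} = \left(43 + \left(1 + 2 \left(-5\right) \left(216 - 5\right)\right)\right)^{2} = \left(43 + \left(1 + 2 \left(-5\right) 211\right)\right)^{2} = \left(43 + \left(1 - 2110\right)\right)^{2} = \left(43 - 2109\right)^{2} = \left(-2066\right)^{2} = 4268356$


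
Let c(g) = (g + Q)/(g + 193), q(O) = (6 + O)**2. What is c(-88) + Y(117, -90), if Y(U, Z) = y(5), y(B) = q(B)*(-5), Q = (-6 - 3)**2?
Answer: -9076/15 ≈ -605.07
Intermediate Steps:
Q = 81 (Q = (-9)**2 = 81)
c(g) = (81 + g)/(193 + g) (c(g) = (g + 81)/(g + 193) = (81 + g)/(193 + g))
y(B) = -5*(6 + B)**2 (y(B) = (6 + B)**2*(-5) = -5*(6 + B)**2)
Y(U, Z) = -605 (Y(U, Z) = -5*(6 + 5)**2 = -5*11**2 = -5*121 = -605)
c(-88) + Y(117, -90) = (81 - 88)/(193 - 88) - 605 = -7/105 - 605 = (1/105)*(-7) - 605 = -1/15 - 605 = -9076/15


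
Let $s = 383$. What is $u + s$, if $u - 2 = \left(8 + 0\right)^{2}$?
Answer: $449$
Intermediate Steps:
$u = 66$ ($u = 2 + \left(8 + 0\right)^{2} = 2 + 8^{2} = 2 + 64 = 66$)
$u + s = 66 + 383 = 449$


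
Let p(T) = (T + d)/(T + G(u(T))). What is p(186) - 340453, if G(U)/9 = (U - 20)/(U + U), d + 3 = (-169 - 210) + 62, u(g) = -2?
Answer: -160353631/471 ≈ -3.4045e+5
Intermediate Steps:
d = -320 (d = -3 + ((-169 - 210) + 62) = -3 + (-379 + 62) = -3 - 317 = -320)
G(U) = 9*(-20 + U)/(2*U) (G(U) = 9*((U - 20)/(U + U)) = 9*((-20 + U)/((2*U))) = 9*((-20 + U)*(1/(2*U))) = 9*((-20 + U)/(2*U)) = 9*(-20 + U)/(2*U))
p(T) = (-320 + T)/(99/2 + T) (p(T) = (T - 320)/(T + (9/2 - 90/(-2))) = (-320 + T)/(T + (9/2 - 90*(-1/2))) = (-320 + T)/(T + (9/2 + 45)) = (-320 + T)/(T + 99/2) = (-320 + T)/(99/2 + T))
p(186) - 340453 = 2*(-320 + 186)/(99 + 2*186) - 340453 = 2*(-134)/(99 + 372) - 340453 = 2*(-134)/471 - 340453 = 2*(1/471)*(-134) - 340453 = -268/471 - 340453 = -160353631/471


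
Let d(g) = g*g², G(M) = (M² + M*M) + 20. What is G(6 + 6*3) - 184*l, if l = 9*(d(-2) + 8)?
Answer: 1172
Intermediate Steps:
G(M) = 20 + 2*M² (G(M) = (M² + M²) + 20 = 2*M² + 20 = 20 + 2*M²)
d(g) = g³
l = 0 (l = 9*((-2)³ + 8) = 9*(-8 + 8) = 9*0 = 0)
G(6 + 6*3) - 184*l = (20 + 2*(6 + 6*3)²) - 184*0 = (20 + 2*(6 + 18)²) + 0 = (20 + 2*24²) + 0 = (20 + 2*576) + 0 = (20 + 1152) + 0 = 1172 + 0 = 1172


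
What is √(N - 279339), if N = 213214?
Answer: 115*I*√5 ≈ 257.15*I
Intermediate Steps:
√(N - 279339) = √(213214 - 279339) = √(-66125) = 115*I*√5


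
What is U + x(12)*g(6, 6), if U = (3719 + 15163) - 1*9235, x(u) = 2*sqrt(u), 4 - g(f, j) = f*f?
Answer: 9647 - 128*sqrt(3) ≈ 9425.3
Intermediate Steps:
g(f, j) = 4 - f**2 (g(f, j) = 4 - f*f = 4 - f**2)
U = 9647 (U = 18882 - 9235 = 9647)
U + x(12)*g(6, 6) = 9647 + (2*sqrt(12))*(4 - 1*6**2) = 9647 + (2*(2*sqrt(3)))*(4 - 1*36) = 9647 + (4*sqrt(3))*(4 - 36) = 9647 + (4*sqrt(3))*(-32) = 9647 - 128*sqrt(3)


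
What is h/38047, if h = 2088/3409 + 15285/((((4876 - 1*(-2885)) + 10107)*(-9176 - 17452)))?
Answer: 47304549647/2938614498475152 ≈ 1.6098e-5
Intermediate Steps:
h = 47304549647/77236431216 (h = 2088*(1/3409) + 15285/((((4876 + 2885) + 10107)*(-26628))) = 2088/3409 + 15285/(((7761 + 10107)*(-26628))) = 2088/3409 + 15285/((17868*(-26628))) = 2088/3409 + 15285/(-475789104) = 2088/3409 + 15285*(-1/475789104) = 2088/3409 - 5095/158596368 = 47304549647/77236431216 ≈ 0.61246)
h/38047 = (47304549647/77236431216)/38047 = (47304549647/77236431216)*(1/38047) = 47304549647/2938614498475152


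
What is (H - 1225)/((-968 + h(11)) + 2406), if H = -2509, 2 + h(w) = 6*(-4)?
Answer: -1867/706 ≈ -2.6445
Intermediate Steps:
h(w) = -26 (h(w) = -2 + 6*(-4) = -2 - 24 = -26)
(H - 1225)/((-968 + h(11)) + 2406) = (-2509 - 1225)/((-968 - 26) + 2406) = -3734/(-994 + 2406) = -3734/1412 = -3734*1/1412 = -1867/706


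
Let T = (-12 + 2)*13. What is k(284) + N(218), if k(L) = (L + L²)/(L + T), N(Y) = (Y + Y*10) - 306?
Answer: 201554/77 ≈ 2617.6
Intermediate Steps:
N(Y) = -306 + 11*Y (N(Y) = (Y + 10*Y) - 306 = 11*Y - 306 = -306 + 11*Y)
T = -130 (T = -10*13 = -130)
k(L) = (L + L²)/(-130 + L) (k(L) = (L + L²)/(L - 130) = (L + L²)/(-130 + L))
k(284) + N(218) = 284*(1 + 284)/(-130 + 284) + (-306 + 11*218) = 284*285/154 + (-306 + 2398) = 284*(1/154)*285 + 2092 = 40470/77 + 2092 = 201554/77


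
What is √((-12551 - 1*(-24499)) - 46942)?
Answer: I*√34994 ≈ 187.07*I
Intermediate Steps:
√((-12551 - 1*(-24499)) - 46942) = √((-12551 + 24499) - 46942) = √(11948 - 46942) = √(-34994) = I*√34994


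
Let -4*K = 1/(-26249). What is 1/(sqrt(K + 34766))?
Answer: 2*sqrt(95816486805313)/3650290937 ≈ 0.0053632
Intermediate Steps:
K = 1/104996 (K = -1/4/(-26249) = -1/4*(-1/26249) = 1/104996 ≈ 9.5242e-6)
1/(sqrt(K + 34766)) = 1/(sqrt(1/104996 + 34766)) = 1/(sqrt(3650290937/104996)) = 1/(sqrt(95816486805313)/52498) = 2*sqrt(95816486805313)/3650290937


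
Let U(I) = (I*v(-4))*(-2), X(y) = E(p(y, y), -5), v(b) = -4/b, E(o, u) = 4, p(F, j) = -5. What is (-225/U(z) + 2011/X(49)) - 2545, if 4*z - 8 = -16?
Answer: -4197/2 ≈ -2098.5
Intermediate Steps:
z = -2 (z = 2 + (¼)*(-16) = 2 - 4 = -2)
X(y) = 4
U(I) = -2*I (U(I) = (I*(-4/(-4)))*(-2) = (I*(-4*(-¼)))*(-2) = (I*1)*(-2) = I*(-2) = -2*I)
(-225/U(z) + 2011/X(49)) - 2545 = (-225/((-2*(-2))) + 2011/4) - 2545 = (-225/4 + 2011*(¼)) - 2545 = (-225*¼ + 2011/4) - 2545 = (-225/4 + 2011/4) - 2545 = 893/2 - 2545 = -4197/2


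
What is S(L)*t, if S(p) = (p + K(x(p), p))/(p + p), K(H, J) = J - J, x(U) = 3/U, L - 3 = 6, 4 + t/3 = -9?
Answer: -39/2 ≈ -19.500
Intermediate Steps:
t = -39 (t = -12 + 3*(-9) = -12 - 27 = -39)
L = 9 (L = 3 + 6 = 9)
K(H, J) = 0
S(p) = ½ (S(p) = (p + 0)/(p + p) = p/((2*p)) = p*(1/(2*p)) = ½)
S(L)*t = (½)*(-39) = -39/2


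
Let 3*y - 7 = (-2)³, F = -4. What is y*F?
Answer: 4/3 ≈ 1.3333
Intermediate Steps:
y = -⅓ (y = 7/3 + (⅓)*(-2)³ = 7/3 + (⅓)*(-8) = 7/3 - 8/3 = -⅓ ≈ -0.33333)
y*F = -⅓*(-4) = 4/3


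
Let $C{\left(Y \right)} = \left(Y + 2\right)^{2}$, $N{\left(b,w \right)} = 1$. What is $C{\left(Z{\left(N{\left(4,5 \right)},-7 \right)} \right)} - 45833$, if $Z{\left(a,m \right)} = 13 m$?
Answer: $-37912$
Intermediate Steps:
$C{\left(Y \right)} = \left(2 + Y\right)^{2}$
$C{\left(Z{\left(N{\left(4,5 \right)},-7 \right)} \right)} - 45833 = \left(2 + 13 \left(-7\right)\right)^{2} - 45833 = \left(2 - 91\right)^{2} - 45833 = \left(-89\right)^{2} - 45833 = 7921 - 45833 = -37912$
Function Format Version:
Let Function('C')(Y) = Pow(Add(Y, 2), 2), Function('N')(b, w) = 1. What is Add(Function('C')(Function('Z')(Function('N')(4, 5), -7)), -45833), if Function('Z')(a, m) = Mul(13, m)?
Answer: -37912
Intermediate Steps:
Function('C')(Y) = Pow(Add(2, Y), 2)
Add(Function('C')(Function('Z')(Function('N')(4, 5), -7)), -45833) = Add(Pow(Add(2, Mul(13, -7)), 2), -45833) = Add(Pow(Add(2, -91), 2), -45833) = Add(Pow(-89, 2), -45833) = Add(7921, -45833) = -37912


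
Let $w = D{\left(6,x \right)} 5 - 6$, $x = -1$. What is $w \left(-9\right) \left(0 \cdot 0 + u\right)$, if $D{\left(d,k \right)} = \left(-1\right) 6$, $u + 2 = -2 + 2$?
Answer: $-648$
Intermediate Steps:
$u = -2$ ($u = -2 + \left(-2 + 2\right) = -2 + 0 = -2$)
$D{\left(d,k \right)} = -6$
$w = -36$ ($w = \left(-6\right) 5 - 6 = -30 - 6 = -36$)
$w \left(-9\right) \left(0 \cdot 0 + u\right) = \left(-36\right) \left(-9\right) \left(0 \cdot 0 - 2\right) = 324 \left(0 - 2\right) = 324 \left(-2\right) = -648$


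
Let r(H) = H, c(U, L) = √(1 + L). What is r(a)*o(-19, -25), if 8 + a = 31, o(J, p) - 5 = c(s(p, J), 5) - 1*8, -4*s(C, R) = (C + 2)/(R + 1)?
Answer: -69 + 23*√6 ≈ -12.662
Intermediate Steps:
s(C, R) = -(2 + C)/(4*(1 + R)) (s(C, R) = -(C + 2)/(4*(R + 1)) = -(2 + C)/(4*(1 + R)))
o(J, p) = -3 + √6 (o(J, p) = 5 + (√(1 + 5) - 1*8) = 5 + (√6 - 8) = 5 + (-8 + √6) = -3 + √6)
a = 23 (a = -8 + 31 = 23)
r(a)*o(-19, -25) = 23*(-3 + √6) = -69 + 23*√6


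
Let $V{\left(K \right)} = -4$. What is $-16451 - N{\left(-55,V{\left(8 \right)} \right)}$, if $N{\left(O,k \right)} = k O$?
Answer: $-16671$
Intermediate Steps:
$N{\left(O,k \right)} = O k$
$-16451 - N{\left(-55,V{\left(8 \right)} \right)} = -16451 - \left(-55\right) \left(-4\right) = -16451 - 220 = -16671$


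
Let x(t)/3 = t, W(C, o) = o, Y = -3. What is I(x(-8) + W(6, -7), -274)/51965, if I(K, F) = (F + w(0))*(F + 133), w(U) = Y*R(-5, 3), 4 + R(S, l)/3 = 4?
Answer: 38634/51965 ≈ 0.74346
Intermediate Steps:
R(S, l) = 0 (R(S, l) = -12 + 3*4 = -12 + 12 = 0)
x(t) = 3*t
w(U) = 0 (w(U) = -3*0 = 0)
I(K, F) = F*(133 + F) (I(K, F) = (F + 0)*(F + 133) = F*(133 + F))
I(x(-8) + W(6, -7), -274)/51965 = -274*(133 - 274)/51965 = -274*(-141)*(1/51965) = 38634*(1/51965) = 38634/51965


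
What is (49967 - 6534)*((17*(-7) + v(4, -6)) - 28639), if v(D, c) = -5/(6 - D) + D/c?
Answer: -7495102511/6 ≈ -1.2492e+9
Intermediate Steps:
(49967 - 6534)*((17*(-7) + v(4, -6)) - 28639) = (49967 - 6534)*((17*(-7) + (4**2 - 6*4 + 5*(-6))/((-6)*(-6 + 4))) - 28639) = 43433*((-119 - 1/6*(16 - 24 - 30)/(-2)) - 28639) = 43433*((-119 - 1/6*(-1/2)*(-38)) - 28639) = 43433*((-119 - 19/6) - 28639) = 43433*(-733/6 - 28639) = 43433*(-172567/6) = -7495102511/6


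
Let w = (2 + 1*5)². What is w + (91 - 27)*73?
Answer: 4721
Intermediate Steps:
w = 49 (w = (2 + 5)² = 7² = 49)
w + (91 - 27)*73 = 49 + (91 - 27)*73 = 49 + 64*73 = 49 + 4672 = 4721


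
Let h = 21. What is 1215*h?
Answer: 25515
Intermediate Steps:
1215*h = 1215*21 = 25515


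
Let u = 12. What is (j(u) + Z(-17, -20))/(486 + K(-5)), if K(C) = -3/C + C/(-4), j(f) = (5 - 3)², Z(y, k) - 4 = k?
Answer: -240/9757 ≈ -0.024598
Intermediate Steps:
Z(y, k) = 4 + k
j(f) = 4 (j(f) = 2² = 4)
K(C) = -3/C - C/4 (K(C) = -3/C + C*(-¼) = -3/C - C/4)
(j(u) + Z(-17, -20))/(486 + K(-5)) = (4 + (4 - 20))/(486 + (-3/(-5) - ¼*(-5))) = (4 - 16)/(486 + (-3*(-⅕) + 5/4)) = -12/(486 + (⅗ + 5/4)) = -12/(486 + 37/20) = -12/9757/20 = -12*20/9757 = -240/9757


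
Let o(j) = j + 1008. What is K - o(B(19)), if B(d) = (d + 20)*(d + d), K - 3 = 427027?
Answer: 424540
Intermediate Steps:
K = 427030 (K = 3 + 427027 = 427030)
B(d) = 2*d*(20 + d) (B(d) = (20 + d)*(2*d) = 2*d*(20 + d))
o(j) = 1008 + j
K - o(B(19)) = 427030 - (1008 + 2*19*(20 + 19)) = 427030 - (1008 + 2*19*39) = 427030 - (1008 + 1482) = 427030 - 1*2490 = 427030 - 2490 = 424540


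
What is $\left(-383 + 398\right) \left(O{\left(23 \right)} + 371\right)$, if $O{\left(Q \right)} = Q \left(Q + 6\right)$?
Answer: $15570$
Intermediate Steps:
$O{\left(Q \right)} = Q \left(6 + Q\right)$
$\left(-383 + 398\right) \left(O{\left(23 \right)} + 371\right) = \left(-383 + 398\right) \left(23 \left(6 + 23\right) + 371\right) = 15 \left(23 \cdot 29 + 371\right) = 15 \left(667 + 371\right) = 15 \cdot 1038 = 15570$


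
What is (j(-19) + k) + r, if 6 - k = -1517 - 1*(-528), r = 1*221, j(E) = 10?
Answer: 1226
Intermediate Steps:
r = 221
k = 995 (k = 6 - (-1517 - 1*(-528)) = 6 - (-1517 + 528) = 6 - 1*(-989) = 6 + 989 = 995)
(j(-19) + k) + r = (10 + 995) + 221 = 1005 + 221 = 1226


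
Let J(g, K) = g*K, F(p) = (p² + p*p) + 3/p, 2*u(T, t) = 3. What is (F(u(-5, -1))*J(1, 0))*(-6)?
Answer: 0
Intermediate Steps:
u(T, t) = 3/2 (u(T, t) = (½)*3 = 3/2)
F(p) = 2*p² + 3/p (F(p) = (p² + p²) + 3/p = 2*p² + 3/p)
J(g, K) = K*g
(F(u(-5, -1))*J(1, 0))*(-6) = (((3 + 2*(3/2)³)/(3/2))*(0*1))*(-6) = ((2*(3 + 2*(27/8))/3)*0)*(-6) = ((2*(3 + 27/4)/3)*0)*(-6) = (((⅔)*(39/4))*0)*(-6) = ((13/2)*0)*(-6) = 0*(-6) = 0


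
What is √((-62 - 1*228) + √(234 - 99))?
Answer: √(-290 + 3*√15) ≈ 16.685*I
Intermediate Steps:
√((-62 - 1*228) + √(234 - 99)) = √((-62 - 228) + √135) = √(-290 + 3*√15)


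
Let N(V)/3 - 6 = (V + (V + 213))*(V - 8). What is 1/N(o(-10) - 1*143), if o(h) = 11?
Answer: 1/21438 ≈ 4.6646e-5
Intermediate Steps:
N(V) = 18 + 3*(-8 + V)*(213 + 2*V) (N(V) = 18 + 3*((V + (V + 213))*(V - 8)) = 18 + 3*((V + (213 + V))*(-8 + V)) = 18 + 3*((213 + 2*V)*(-8 + V)) = 18 + 3*((-8 + V)*(213 + 2*V)) = 18 + 3*(-8 + V)*(213 + 2*V))
1/N(o(-10) - 1*143) = 1/(-5094 + 6*(11 - 1*143)**2 + 591*(11 - 1*143)) = 1/(-5094 + 6*(11 - 143)**2 + 591*(11 - 143)) = 1/(-5094 + 6*(-132)**2 + 591*(-132)) = 1/(-5094 + 6*17424 - 78012) = 1/(-5094 + 104544 - 78012) = 1/21438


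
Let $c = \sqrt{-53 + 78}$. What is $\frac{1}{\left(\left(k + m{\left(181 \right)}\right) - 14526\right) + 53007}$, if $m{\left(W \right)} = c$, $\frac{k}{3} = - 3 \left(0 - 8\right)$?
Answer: $\frac{1}{38558} \approx 2.5935 \cdot 10^{-5}$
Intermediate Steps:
$k = 72$ ($k = 3 \left(- 3 \left(0 - 8\right)\right) = 3 \left(\left(-3\right) \left(-8\right)\right) = 3 \cdot 24 = 72$)
$c = 5$ ($c = \sqrt{25} = 5$)
$m{\left(W \right)} = 5$
$\frac{1}{\left(\left(k + m{\left(181 \right)}\right) - 14526\right) + 53007} = \frac{1}{\left(\left(72 + 5\right) - 14526\right) + 53007} = \frac{1}{\left(77 - 14526\right) + 53007} = \frac{1}{-14449 + 53007} = \frac{1}{38558}$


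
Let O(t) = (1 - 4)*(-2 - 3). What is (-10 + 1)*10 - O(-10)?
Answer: -105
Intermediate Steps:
O(t) = 15 (O(t) = -3*(-5) = 15)
(-10 + 1)*10 - O(-10) = (-10 + 1)*10 - 1*15 = -9*10 - 15 = -90 - 15 = -105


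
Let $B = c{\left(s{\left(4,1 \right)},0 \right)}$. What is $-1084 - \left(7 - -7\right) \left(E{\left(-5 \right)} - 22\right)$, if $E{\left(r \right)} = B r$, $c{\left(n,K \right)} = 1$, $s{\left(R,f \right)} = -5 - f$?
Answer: $-706$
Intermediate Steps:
$B = 1$
$E{\left(r \right)} = r$ ($E{\left(r \right)} = 1 r = r$)
$-1084 - \left(7 - -7\right) \left(E{\left(-5 \right)} - 22\right) = -1084 - \left(7 - -7\right) \left(-5 - 22\right) = -1084 - \left(7 + 7\right) \left(-27\right) = -1084 - 14 \left(-27\right) = -1084 - -378 = -1084 + 378 = -706$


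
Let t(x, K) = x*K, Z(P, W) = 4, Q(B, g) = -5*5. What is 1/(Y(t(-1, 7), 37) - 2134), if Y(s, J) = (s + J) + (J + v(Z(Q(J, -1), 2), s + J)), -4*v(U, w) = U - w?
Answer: -2/4121 ≈ -0.00048532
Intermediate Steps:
Q(B, g) = -25
t(x, K) = K*x
v(U, w) = -U/4 + w/4 (v(U, w) = -(U - w)/4 = -U/4 + w/4)
Y(s, J) = -1 + 5*s/4 + 9*J/4 (Y(s, J) = (s + J) + (J + (-¼*4 + (s + J)/4)) = (J + s) + (J + (-1 + (J + s)/4)) = (J + s) + (J + (-1 + (J/4 + s/4))) = (J + s) + (J + (-1 + J/4 + s/4)) = (J + s) + (-1 + s/4 + 5*J/4) = -1 + 5*s/4 + 9*J/4)
1/(Y(t(-1, 7), 37) - 2134) = 1/((-1 + 5*(7*(-1))/4 + (9/4)*37) - 2134) = 1/((-1 + (5/4)*(-7) + 333/4) - 2134) = 1/((-1 - 35/4 + 333/4) - 2134) = 1/(147/2 - 2134) = 1/(-4121/2) = -2/4121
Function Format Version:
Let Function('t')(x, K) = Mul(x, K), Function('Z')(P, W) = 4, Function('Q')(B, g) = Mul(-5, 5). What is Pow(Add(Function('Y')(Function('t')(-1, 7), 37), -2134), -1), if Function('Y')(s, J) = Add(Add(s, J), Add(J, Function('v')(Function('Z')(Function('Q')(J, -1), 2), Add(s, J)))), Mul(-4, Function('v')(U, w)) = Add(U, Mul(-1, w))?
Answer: Rational(-2, 4121) ≈ -0.00048532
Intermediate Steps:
Function('Q')(B, g) = -25
Function('t')(x, K) = Mul(K, x)
Function('v')(U, w) = Add(Mul(Rational(-1, 4), U), Mul(Rational(1, 4), w)) (Function('v')(U, w) = Mul(Rational(-1, 4), Add(U, Mul(-1, w))) = Add(Mul(Rational(-1, 4), U), Mul(Rational(1, 4), w)))
Function('Y')(s, J) = Add(-1, Mul(Rational(5, 4), s), Mul(Rational(9, 4), J)) (Function('Y')(s, J) = Add(Add(s, J), Add(J, Add(Mul(Rational(-1, 4), 4), Mul(Rational(1, 4), Add(s, J))))) = Add(Add(J, s), Add(J, Add(-1, Mul(Rational(1, 4), Add(J, s))))) = Add(Add(J, s), Add(J, Add(-1, Add(Mul(Rational(1, 4), J), Mul(Rational(1, 4), s))))) = Add(Add(J, s), Add(J, Add(-1, Mul(Rational(1, 4), J), Mul(Rational(1, 4), s)))) = Add(Add(J, s), Add(-1, Mul(Rational(1, 4), s), Mul(Rational(5, 4), J))) = Add(-1, Mul(Rational(5, 4), s), Mul(Rational(9, 4), J)))
Pow(Add(Function('Y')(Function('t')(-1, 7), 37), -2134), -1) = Pow(Add(Add(-1, Mul(Rational(5, 4), Mul(7, -1)), Mul(Rational(9, 4), 37)), -2134), -1) = Pow(Add(Add(-1, Mul(Rational(5, 4), -7), Rational(333, 4)), -2134), -1) = Pow(Add(Add(-1, Rational(-35, 4), Rational(333, 4)), -2134), -1) = Pow(Add(Rational(147, 2), -2134), -1) = Pow(Rational(-4121, 2), -1) = Rational(-2, 4121)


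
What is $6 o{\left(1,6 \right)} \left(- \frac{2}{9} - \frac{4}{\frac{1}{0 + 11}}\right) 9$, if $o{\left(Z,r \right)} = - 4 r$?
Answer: $57312$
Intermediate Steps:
$6 o{\left(1,6 \right)} \left(- \frac{2}{9} - \frac{4}{\frac{1}{0 + 11}}\right) 9 = 6 \left(\left(-4\right) 6\right) \left(- \frac{2}{9} - \frac{4}{\frac{1}{0 + 11}}\right) 9 = 6 \left(-24\right) \left(\left(-2\right) \frac{1}{9} - \frac{4}{\frac{1}{11}}\right) 9 = - 144 \left(- \frac{2}{9} - 4 \frac{1}{\frac{1}{11}}\right) 9 = - 144 \left(- \frac{2}{9} - 44\right) 9 = \left(-144\right) \left(- \frac{398}{9}\right) 9 = 6368 \cdot 9 = 57312$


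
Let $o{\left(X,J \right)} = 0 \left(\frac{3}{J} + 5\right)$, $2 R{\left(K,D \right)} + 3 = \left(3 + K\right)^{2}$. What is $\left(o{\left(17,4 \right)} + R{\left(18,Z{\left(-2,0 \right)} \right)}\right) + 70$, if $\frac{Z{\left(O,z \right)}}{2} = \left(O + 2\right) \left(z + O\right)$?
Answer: $289$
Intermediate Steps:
$Z{\left(O,z \right)} = 2 \left(2 + O\right) \left(O + z\right)$ ($Z{\left(O,z \right)} = 2 \left(O + 2\right) \left(z + O\right) = 2 \left(2 + O\right) \left(O + z\right)$)
$R{\left(K,D \right)} = - \frac{3}{2} + \frac{\left(3 + K\right)^{2}}{2}$
$o{\left(X,J \right)} = 0$ ($o{\left(X,J \right)} = 0 \left(5 + \frac{3}{J}\right) = 0$)
$\left(o{\left(17,4 \right)} + R{\left(18,Z{\left(-2,0 \right)} \right)}\right) + 70 = \left(0 - \left(\frac{3}{2} - \frac{\left(3 + 18\right)^{2}}{2}\right)\right) + 70 = \left(0 - \left(\frac{3}{2} - \frac{21^{2}}{2}\right)\right) + 70 = \left(0 + \left(- \frac{3}{2} + \frac{1}{2} \cdot 441\right)\right) + 70 = \left(0 + \left(- \frac{3}{2} + \frac{441}{2}\right)\right) + 70 = \left(0 + 219\right) + 70 = 219 + 70 = 289$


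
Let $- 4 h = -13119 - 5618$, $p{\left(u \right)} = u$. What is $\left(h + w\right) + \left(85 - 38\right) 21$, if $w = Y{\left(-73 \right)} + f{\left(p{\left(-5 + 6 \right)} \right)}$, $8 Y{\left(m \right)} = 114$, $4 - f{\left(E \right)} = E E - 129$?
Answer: $\frac{11635}{2} \approx 5817.5$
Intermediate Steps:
$f{\left(E \right)} = 133 - E^{2}$ ($f{\left(E \right)} = 4 - \left(E E - 129\right) = 4 - \left(E^{2} - 129\right) = 4 - \left(-129 + E^{2}\right) = 133 - E^{2}$)
$Y{\left(m \right)} = \frac{57}{4}$ ($Y{\left(m \right)} = \frac{1}{8} \cdot 114 = \frac{57}{4}$)
$h = \frac{18737}{4}$ ($h = - \frac{-13119 - 5618}{4} = \left(- \frac{1}{4}\right) \left(-18737\right) = \frac{18737}{4} \approx 4684.3$)
$w = \frac{585}{4}$ ($w = \frac{57}{4} + \left(133 - \left(-5 + 6\right)^{2}\right) = \frac{57}{4} + \left(133 - 1^{2}\right) = \frac{57}{4} + \left(133 - 1\right) = \frac{57}{4} + 132 = \frac{585}{4} \approx 146.25$)
$\left(h + w\right) + \left(85 - 38\right) 21 = \left(\frac{18737}{4} + \frac{585}{4}\right) + \left(85 - 38\right) 21 = \frac{9661}{2} + 47 \cdot 21 = \frac{9661}{2} + 987 = \frac{11635}{2}$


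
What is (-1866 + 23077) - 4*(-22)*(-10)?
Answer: 20331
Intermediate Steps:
(-1866 + 23077) - 4*(-22)*(-10) = 21211 + 88*(-10) = 21211 - 880 = 20331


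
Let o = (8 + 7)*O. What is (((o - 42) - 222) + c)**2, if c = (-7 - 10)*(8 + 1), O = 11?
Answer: 63504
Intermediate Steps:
o = 165 (o = (8 + 7)*11 = 15*11 = 165)
c = -153 (c = -17*9 = -153)
(((o - 42) - 222) + c)**2 = (((165 - 42) - 222) - 153)**2 = ((123 - 222) - 153)**2 = (-99 - 153)**2 = (-252)**2 = 63504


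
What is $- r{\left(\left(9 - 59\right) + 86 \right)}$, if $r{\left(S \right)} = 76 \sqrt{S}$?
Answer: $-456$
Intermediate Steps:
$- r{\left(\left(9 - 59\right) + 86 \right)} = - 76 \sqrt{\left(9 - 59\right) + 86} = - 76 \sqrt{-50 + 86} = - 76 \sqrt{36} = - 76 \cdot 6 = \left(-1\right) 456 = -456$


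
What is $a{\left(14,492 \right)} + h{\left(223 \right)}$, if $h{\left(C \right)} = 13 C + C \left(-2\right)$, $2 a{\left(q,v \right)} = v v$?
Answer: $123485$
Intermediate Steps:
$a{\left(q,v \right)} = \frac{v^{2}}{2}$ ($a{\left(q,v \right)} = \frac{v v}{2} = \frac{v^{2}}{2}$)
$h{\left(C \right)} = 11 C$ ($h{\left(C \right)} = 13 C - 2 C = 11 C$)
$a{\left(14,492 \right)} + h{\left(223 \right)} = \frac{492^{2}}{2} + 11 \cdot 223 = \frac{1}{2} \cdot 242064 + 2453 = 121032 + 2453 = 123485$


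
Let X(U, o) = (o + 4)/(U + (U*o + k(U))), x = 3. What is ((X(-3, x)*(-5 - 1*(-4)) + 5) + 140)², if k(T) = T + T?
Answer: 6848689/324 ≈ 21138.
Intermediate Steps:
k(T) = 2*T
X(U, o) = (4 + o)/(3*U + U*o) (X(U, o) = (o + 4)/(U + (U*o + 2*U)) = (4 + o)/(U + (2*U + U*o)) = (4 + o)/(3*U + U*o))
((X(-3, x)*(-5 - 1*(-4)) + 5) + 140)² = ((((4 + 3)/((-3)*(3 + 3)))*(-5 - 1*(-4)) + 5) + 140)² = (((-⅓*7/6)*(-5 + 4) + 5) + 140)² = ((-⅓*⅙*7*(-1) + 5) + 140)² = ((-7/18*(-1) + 5) + 140)² = ((7/18 + 5) + 140)² = (97/18 + 140)² = (2617/18)² = 6848689/324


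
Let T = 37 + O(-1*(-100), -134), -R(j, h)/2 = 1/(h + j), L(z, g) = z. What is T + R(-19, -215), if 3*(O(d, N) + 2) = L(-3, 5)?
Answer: 3979/117 ≈ 34.009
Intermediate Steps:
R(j, h) = -2/(h + j)
O(d, N) = -3 (O(d, N) = -2 + (⅓)*(-3) = -2 - 1 = -3)
T = 34 (T = 37 - 3 = 34)
T + R(-19, -215) = 34 - 2/(-215 - 19) = 34 - 2/(-234) = 34 - 2*(-1/234) = 34 + 1/117 = 3979/117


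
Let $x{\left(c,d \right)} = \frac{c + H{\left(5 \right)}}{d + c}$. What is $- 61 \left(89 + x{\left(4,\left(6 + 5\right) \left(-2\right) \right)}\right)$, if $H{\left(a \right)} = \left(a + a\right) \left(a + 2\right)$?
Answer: $- \frac{46604}{9} \approx -5178.2$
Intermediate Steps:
$H{\left(a \right)} = 2 a \left(2 + a\right)$
$x{\left(c,d \right)} = \frac{70 + c}{c + d}$ ($x{\left(c,d \right)} = \frac{c + 2 \cdot 5 \left(2 + 5\right)}{d + c} = \frac{c + 2 \cdot 5 \cdot 7}{c + d} = \frac{c + 70}{c + d} = \frac{70 + c}{c + d}$)
$- 61 \left(89 + x{\left(4,\left(6 + 5\right) \left(-2\right) \right)}\right) = - 61 \left(89 + \frac{70 + 4}{4 + \left(6 + 5\right) \left(-2\right)}\right) = - 61 \left(89 + \frac{1}{4 + 11 \left(-2\right)} 74\right) = - 61 \left(89 + \frac{1}{4 - 22} \cdot 74\right) = - 61 \left(89 + \frac{1}{-18} \cdot 74\right) = - 61 \left(89 - \frac{37}{9}\right) = \left(-61\right) \frac{764}{9} = - \frac{46604}{9}$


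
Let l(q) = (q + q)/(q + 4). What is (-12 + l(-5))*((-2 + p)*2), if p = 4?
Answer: -8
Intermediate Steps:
l(q) = 2*q/(4 + q) (l(q) = (2*q)/(4 + q) = 2*q/(4 + q))
(-12 + l(-5))*((-2 + p)*2) = (-12 + 2*(-5)/(4 - 5))*((-2 + 4)*2) = (-12 + 2*(-5)/(-1))*(2*2) = (-12 + 2*(-5)*(-1))*4 = (-12 + 10)*4 = -2*4 = -8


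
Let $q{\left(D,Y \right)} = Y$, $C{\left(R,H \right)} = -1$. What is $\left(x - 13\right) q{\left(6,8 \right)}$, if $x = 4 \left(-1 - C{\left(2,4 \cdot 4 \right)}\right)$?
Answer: $-104$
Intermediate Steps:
$x = 0$ ($x = 4 \left(-1 - -1\right) = 4 \left(-1 + 1\right) = 4 \cdot 0 = 0$)
$\left(x - 13\right) q{\left(6,8 \right)} = \left(0 - 13\right) 8 = \left(-13\right) 8 = -104$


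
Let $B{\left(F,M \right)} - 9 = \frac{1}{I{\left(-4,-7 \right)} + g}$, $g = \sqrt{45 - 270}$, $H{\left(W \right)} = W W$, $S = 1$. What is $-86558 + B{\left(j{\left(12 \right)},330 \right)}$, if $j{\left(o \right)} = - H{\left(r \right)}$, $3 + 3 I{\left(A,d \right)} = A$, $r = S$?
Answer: $- \frac{179502647}{2074} - \frac{135 i}{2074} \approx -86549.0 - 0.065092 i$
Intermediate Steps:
$r = 1$
$I{\left(A,d \right)} = -1 + \frac{A}{3}$
$H{\left(W \right)} = W^{2}$
$g = 15 i$ ($g = \sqrt{-225} = 15 i \approx 15.0 i$)
$j{\left(o \right)} = -1$ ($j{\left(o \right)} = - 1^{2} = \left(-1\right) 1 = -1$)
$B{\left(F,M \right)} = 9 + \frac{9 \left(- \frac{7}{3} - 15 i\right)}{2074}$ ($B{\left(F,M \right)} = 9 + \frac{1}{\left(-1 + \frac{1}{3} \left(-4\right)\right) + 15 i} = 9 + \frac{1}{\left(-1 - \frac{4}{3}\right) + 15 i} = 9 + \frac{1}{- \frac{7}{3} + 15 i} = 9 + \frac{9 \left(- \frac{7}{3} - 15 i\right)}{2074}$)
$-86558 + B{\left(j{\left(12 \right)},330 \right)} = -86558 + \left(\frac{18645}{2074} - \frac{135 i}{2074}\right) = - \frac{179502647}{2074} - \frac{135 i}{2074}$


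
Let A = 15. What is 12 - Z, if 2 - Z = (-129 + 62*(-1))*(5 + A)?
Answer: -3810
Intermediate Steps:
Z = 3822 (Z = 2 - (-129 + 62*(-1))*(5 + 15) = 2 - (-129 - 62)*20 = 2 - (-191)*20 = 2 - 1*(-3820) = 2 + 3820 = 3822)
12 - Z = 12 - 1*3822 = 12 - 3822 = -3810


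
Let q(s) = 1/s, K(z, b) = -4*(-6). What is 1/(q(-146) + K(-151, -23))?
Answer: 146/3503 ≈ 0.041679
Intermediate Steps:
K(z, b) = 24
1/(q(-146) + K(-151, -23)) = 1/(1/(-146) + 24) = 1/(-1/146 + 24) = 1/(3503/146) = 146/3503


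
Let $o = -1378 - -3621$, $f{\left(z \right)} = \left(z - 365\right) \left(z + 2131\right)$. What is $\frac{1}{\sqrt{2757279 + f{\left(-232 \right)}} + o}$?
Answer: $\frac{2243}{3407473} - \frac{2 \sqrt{405894}}{3407473} \approx 0.00028432$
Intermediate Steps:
$f{\left(z \right)} = \left(-365 + z\right) \left(2131 + z\right)$
$o = 2243$ ($o = -1378 + 3621 = 2243$)
$\frac{1}{\sqrt{2757279 + f{\left(-232 \right)}} + o} = \frac{1}{\sqrt{2757279 + \left(-777815 + \left(-232\right)^{2} + 1766 \left(-232\right)\right)} + 2243} = \frac{1}{\sqrt{2757279 - 1133703} + 2243} = \frac{1}{\sqrt{1623576} + 2243} = \frac{1}{2 \sqrt{405894} + 2243} = \frac{1}{2243 + 2 \sqrt{405894}}$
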